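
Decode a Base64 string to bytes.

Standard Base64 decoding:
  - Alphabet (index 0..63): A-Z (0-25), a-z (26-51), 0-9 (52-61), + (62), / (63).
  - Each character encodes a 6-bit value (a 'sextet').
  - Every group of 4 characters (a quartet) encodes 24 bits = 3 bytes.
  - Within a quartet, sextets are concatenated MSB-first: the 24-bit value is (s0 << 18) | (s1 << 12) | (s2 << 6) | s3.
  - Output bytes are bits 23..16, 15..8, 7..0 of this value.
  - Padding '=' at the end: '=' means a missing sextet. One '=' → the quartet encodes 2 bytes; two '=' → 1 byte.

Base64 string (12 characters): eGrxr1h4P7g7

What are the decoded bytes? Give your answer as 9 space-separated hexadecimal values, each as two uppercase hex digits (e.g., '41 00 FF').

Answer: 78 6A F1 AF 58 78 3F B8 3B

Derivation:
After char 0 ('e'=30): chars_in_quartet=1 acc=0x1E bytes_emitted=0
After char 1 ('G'=6): chars_in_quartet=2 acc=0x786 bytes_emitted=0
After char 2 ('r'=43): chars_in_quartet=3 acc=0x1E1AB bytes_emitted=0
After char 3 ('x'=49): chars_in_quartet=4 acc=0x786AF1 -> emit 78 6A F1, reset; bytes_emitted=3
After char 4 ('r'=43): chars_in_quartet=1 acc=0x2B bytes_emitted=3
After char 5 ('1'=53): chars_in_quartet=2 acc=0xAF5 bytes_emitted=3
After char 6 ('h'=33): chars_in_quartet=3 acc=0x2BD61 bytes_emitted=3
After char 7 ('4'=56): chars_in_quartet=4 acc=0xAF5878 -> emit AF 58 78, reset; bytes_emitted=6
After char 8 ('P'=15): chars_in_quartet=1 acc=0xF bytes_emitted=6
After char 9 ('7'=59): chars_in_quartet=2 acc=0x3FB bytes_emitted=6
After char 10 ('g'=32): chars_in_quartet=3 acc=0xFEE0 bytes_emitted=6
After char 11 ('7'=59): chars_in_quartet=4 acc=0x3FB83B -> emit 3F B8 3B, reset; bytes_emitted=9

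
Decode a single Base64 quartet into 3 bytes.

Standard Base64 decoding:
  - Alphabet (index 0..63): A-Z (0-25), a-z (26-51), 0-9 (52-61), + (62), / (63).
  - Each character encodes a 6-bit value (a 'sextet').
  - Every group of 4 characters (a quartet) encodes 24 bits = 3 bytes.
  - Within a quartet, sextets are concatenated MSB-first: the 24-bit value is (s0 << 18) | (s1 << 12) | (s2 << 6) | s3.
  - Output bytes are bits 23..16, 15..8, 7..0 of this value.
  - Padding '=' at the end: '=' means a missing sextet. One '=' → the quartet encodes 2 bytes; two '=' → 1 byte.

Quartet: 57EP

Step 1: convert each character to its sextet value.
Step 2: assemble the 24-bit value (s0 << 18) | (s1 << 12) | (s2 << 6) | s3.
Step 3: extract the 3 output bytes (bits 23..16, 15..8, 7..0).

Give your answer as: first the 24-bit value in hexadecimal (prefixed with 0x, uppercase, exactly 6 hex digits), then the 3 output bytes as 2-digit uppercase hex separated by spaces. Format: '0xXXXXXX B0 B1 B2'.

Answer: 0xE7B10F E7 B1 0F

Derivation:
Sextets: 5=57, 7=59, E=4, P=15
24-bit: (57<<18) | (59<<12) | (4<<6) | 15
      = 0xE40000 | 0x03B000 | 0x000100 | 0x00000F
      = 0xE7B10F
Bytes: (v>>16)&0xFF=E7, (v>>8)&0xFF=B1, v&0xFF=0F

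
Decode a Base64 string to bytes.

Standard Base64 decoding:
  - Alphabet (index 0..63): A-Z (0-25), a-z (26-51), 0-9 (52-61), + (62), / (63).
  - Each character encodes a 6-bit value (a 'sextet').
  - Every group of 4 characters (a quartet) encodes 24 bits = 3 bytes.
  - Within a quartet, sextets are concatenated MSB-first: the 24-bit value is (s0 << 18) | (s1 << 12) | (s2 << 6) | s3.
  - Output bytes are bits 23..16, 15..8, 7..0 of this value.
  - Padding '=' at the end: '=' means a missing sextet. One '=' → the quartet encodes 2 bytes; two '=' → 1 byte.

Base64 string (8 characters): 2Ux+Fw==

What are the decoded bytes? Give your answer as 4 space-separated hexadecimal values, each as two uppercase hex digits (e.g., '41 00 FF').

Answer: D9 4C 7E 17

Derivation:
After char 0 ('2'=54): chars_in_quartet=1 acc=0x36 bytes_emitted=0
After char 1 ('U'=20): chars_in_quartet=2 acc=0xD94 bytes_emitted=0
After char 2 ('x'=49): chars_in_quartet=3 acc=0x36531 bytes_emitted=0
After char 3 ('+'=62): chars_in_quartet=4 acc=0xD94C7E -> emit D9 4C 7E, reset; bytes_emitted=3
After char 4 ('F'=5): chars_in_quartet=1 acc=0x5 bytes_emitted=3
After char 5 ('w'=48): chars_in_quartet=2 acc=0x170 bytes_emitted=3
Padding '==': partial quartet acc=0x170 -> emit 17; bytes_emitted=4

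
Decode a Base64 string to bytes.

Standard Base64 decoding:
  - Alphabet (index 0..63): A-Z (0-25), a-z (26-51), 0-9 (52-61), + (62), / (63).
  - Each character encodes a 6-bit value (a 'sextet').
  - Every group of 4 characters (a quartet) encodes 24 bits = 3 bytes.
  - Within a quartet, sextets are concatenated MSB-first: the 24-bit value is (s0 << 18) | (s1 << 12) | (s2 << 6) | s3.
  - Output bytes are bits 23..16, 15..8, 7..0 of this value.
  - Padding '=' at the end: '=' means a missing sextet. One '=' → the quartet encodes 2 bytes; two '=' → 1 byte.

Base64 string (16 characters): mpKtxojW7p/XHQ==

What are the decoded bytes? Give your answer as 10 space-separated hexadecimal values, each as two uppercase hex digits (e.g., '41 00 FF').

Answer: 9A 92 AD C6 88 D6 EE 9F D7 1D

Derivation:
After char 0 ('m'=38): chars_in_quartet=1 acc=0x26 bytes_emitted=0
After char 1 ('p'=41): chars_in_quartet=2 acc=0x9A9 bytes_emitted=0
After char 2 ('K'=10): chars_in_quartet=3 acc=0x26A4A bytes_emitted=0
After char 3 ('t'=45): chars_in_quartet=4 acc=0x9A92AD -> emit 9A 92 AD, reset; bytes_emitted=3
After char 4 ('x'=49): chars_in_quartet=1 acc=0x31 bytes_emitted=3
After char 5 ('o'=40): chars_in_quartet=2 acc=0xC68 bytes_emitted=3
After char 6 ('j'=35): chars_in_quartet=3 acc=0x31A23 bytes_emitted=3
After char 7 ('W'=22): chars_in_quartet=4 acc=0xC688D6 -> emit C6 88 D6, reset; bytes_emitted=6
After char 8 ('7'=59): chars_in_quartet=1 acc=0x3B bytes_emitted=6
After char 9 ('p'=41): chars_in_quartet=2 acc=0xEE9 bytes_emitted=6
After char 10 ('/'=63): chars_in_quartet=3 acc=0x3BA7F bytes_emitted=6
After char 11 ('X'=23): chars_in_quartet=4 acc=0xEE9FD7 -> emit EE 9F D7, reset; bytes_emitted=9
After char 12 ('H'=7): chars_in_quartet=1 acc=0x7 bytes_emitted=9
After char 13 ('Q'=16): chars_in_quartet=2 acc=0x1D0 bytes_emitted=9
Padding '==': partial quartet acc=0x1D0 -> emit 1D; bytes_emitted=10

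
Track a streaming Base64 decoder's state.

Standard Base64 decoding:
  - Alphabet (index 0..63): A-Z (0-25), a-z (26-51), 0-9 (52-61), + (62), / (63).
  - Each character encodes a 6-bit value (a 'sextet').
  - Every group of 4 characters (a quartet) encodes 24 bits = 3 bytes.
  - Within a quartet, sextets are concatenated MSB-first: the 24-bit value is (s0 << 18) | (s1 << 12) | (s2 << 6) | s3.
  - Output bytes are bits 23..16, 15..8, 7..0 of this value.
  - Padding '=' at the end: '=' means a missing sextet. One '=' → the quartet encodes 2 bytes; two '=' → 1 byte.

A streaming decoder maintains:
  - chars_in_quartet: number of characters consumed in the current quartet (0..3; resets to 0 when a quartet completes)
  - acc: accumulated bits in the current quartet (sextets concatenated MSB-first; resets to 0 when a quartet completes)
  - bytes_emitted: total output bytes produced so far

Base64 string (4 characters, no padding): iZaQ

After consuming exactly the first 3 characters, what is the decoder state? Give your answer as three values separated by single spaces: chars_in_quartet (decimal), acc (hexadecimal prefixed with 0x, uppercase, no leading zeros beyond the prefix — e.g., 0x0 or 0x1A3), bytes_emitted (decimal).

Answer: 3 0x2265A 0

Derivation:
After char 0 ('i'=34): chars_in_quartet=1 acc=0x22 bytes_emitted=0
After char 1 ('Z'=25): chars_in_quartet=2 acc=0x899 bytes_emitted=0
After char 2 ('a'=26): chars_in_quartet=3 acc=0x2265A bytes_emitted=0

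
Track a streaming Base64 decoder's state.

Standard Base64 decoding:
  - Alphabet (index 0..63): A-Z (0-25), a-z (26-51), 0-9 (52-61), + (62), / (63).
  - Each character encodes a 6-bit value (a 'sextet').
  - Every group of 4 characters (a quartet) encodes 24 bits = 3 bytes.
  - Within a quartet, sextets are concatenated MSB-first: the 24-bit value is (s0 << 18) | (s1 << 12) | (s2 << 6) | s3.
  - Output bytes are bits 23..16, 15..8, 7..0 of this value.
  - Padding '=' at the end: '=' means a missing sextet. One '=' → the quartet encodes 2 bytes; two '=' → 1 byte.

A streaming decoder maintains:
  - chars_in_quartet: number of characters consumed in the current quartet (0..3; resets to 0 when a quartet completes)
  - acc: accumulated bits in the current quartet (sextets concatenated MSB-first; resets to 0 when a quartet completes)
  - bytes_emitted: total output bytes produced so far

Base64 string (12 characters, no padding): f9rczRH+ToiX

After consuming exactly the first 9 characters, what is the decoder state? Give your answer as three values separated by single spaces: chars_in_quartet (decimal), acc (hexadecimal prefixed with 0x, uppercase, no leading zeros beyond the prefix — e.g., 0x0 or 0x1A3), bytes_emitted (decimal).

After char 0 ('f'=31): chars_in_quartet=1 acc=0x1F bytes_emitted=0
After char 1 ('9'=61): chars_in_quartet=2 acc=0x7FD bytes_emitted=0
After char 2 ('r'=43): chars_in_quartet=3 acc=0x1FF6B bytes_emitted=0
After char 3 ('c'=28): chars_in_quartet=4 acc=0x7FDADC -> emit 7F DA DC, reset; bytes_emitted=3
After char 4 ('z'=51): chars_in_quartet=1 acc=0x33 bytes_emitted=3
After char 5 ('R'=17): chars_in_quartet=2 acc=0xCD1 bytes_emitted=3
After char 6 ('H'=7): chars_in_quartet=3 acc=0x33447 bytes_emitted=3
After char 7 ('+'=62): chars_in_quartet=4 acc=0xCD11FE -> emit CD 11 FE, reset; bytes_emitted=6
After char 8 ('T'=19): chars_in_quartet=1 acc=0x13 bytes_emitted=6

Answer: 1 0x13 6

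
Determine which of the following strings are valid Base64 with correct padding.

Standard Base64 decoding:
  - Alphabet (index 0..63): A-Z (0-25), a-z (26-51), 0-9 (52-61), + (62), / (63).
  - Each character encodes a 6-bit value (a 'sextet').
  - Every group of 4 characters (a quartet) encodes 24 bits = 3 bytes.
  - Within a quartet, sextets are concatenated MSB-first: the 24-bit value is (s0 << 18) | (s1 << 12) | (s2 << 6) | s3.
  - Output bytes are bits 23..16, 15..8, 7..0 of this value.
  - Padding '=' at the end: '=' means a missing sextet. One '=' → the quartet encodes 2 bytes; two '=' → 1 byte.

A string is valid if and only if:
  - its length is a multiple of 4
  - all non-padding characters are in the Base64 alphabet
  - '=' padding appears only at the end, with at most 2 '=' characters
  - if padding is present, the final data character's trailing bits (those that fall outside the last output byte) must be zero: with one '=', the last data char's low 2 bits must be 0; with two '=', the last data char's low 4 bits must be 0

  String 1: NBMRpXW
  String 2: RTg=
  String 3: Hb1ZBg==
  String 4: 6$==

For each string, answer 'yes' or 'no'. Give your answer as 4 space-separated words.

Answer: no yes yes no

Derivation:
String 1: 'NBMRpXW' → invalid (len=7 not mult of 4)
String 2: 'RTg=' → valid
String 3: 'Hb1ZBg==' → valid
String 4: '6$==' → invalid (bad char(s): ['$'])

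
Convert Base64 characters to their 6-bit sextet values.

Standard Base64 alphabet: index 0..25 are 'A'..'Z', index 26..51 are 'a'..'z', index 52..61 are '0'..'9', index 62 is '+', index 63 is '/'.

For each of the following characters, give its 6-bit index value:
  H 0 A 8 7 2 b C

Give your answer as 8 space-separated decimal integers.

'H': A..Z range, ord('H') − ord('A') = 7
'0': 0..9 range, 52 + ord('0') − ord('0') = 52
'A': A..Z range, ord('A') − ord('A') = 0
'8': 0..9 range, 52 + ord('8') − ord('0') = 60
'7': 0..9 range, 52 + ord('7') − ord('0') = 59
'2': 0..9 range, 52 + ord('2') − ord('0') = 54
'b': a..z range, 26 + ord('b') − ord('a') = 27
'C': A..Z range, ord('C') − ord('A') = 2

Answer: 7 52 0 60 59 54 27 2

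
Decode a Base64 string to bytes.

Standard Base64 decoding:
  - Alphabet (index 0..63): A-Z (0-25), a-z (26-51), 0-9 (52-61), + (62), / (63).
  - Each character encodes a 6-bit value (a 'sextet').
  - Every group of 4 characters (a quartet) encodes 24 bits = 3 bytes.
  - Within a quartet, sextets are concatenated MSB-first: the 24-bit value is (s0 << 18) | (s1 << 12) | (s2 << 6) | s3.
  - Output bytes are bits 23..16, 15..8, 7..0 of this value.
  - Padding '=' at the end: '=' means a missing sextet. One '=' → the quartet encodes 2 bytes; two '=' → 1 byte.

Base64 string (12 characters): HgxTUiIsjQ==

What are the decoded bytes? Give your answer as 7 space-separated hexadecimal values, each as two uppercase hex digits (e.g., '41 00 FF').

Answer: 1E 0C 53 52 22 2C 8D

Derivation:
After char 0 ('H'=7): chars_in_quartet=1 acc=0x7 bytes_emitted=0
After char 1 ('g'=32): chars_in_quartet=2 acc=0x1E0 bytes_emitted=0
After char 2 ('x'=49): chars_in_quartet=3 acc=0x7831 bytes_emitted=0
After char 3 ('T'=19): chars_in_quartet=4 acc=0x1E0C53 -> emit 1E 0C 53, reset; bytes_emitted=3
After char 4 ('U'=20): chars_in_quartet=1 acc=0x14 bytes_emitted=3
After char 5 ('i'=34): chars_in_quartet=2 acc=0x522 bytes_emitted=3
After char 6 ('I'=8): chars_in_quartet=3 acc=0x14888 bytes_emitted=3
After char 7 ('s'=44): chars_in_quartet=4 acc=0x52222C -> emit 52 22 2C, reset; bytes_emitted=6
After char 8 ('j'=35): chars_in_quartet=1 acc=0x23 bytes_emitted=6
After char 9 ('Q'=16): chars_in_quartet=2 acc=0x8D0 bytes_emitted=6
Padding '==': partial quartet acc=0x8D0 -> emit 8D; bytes_emitted=7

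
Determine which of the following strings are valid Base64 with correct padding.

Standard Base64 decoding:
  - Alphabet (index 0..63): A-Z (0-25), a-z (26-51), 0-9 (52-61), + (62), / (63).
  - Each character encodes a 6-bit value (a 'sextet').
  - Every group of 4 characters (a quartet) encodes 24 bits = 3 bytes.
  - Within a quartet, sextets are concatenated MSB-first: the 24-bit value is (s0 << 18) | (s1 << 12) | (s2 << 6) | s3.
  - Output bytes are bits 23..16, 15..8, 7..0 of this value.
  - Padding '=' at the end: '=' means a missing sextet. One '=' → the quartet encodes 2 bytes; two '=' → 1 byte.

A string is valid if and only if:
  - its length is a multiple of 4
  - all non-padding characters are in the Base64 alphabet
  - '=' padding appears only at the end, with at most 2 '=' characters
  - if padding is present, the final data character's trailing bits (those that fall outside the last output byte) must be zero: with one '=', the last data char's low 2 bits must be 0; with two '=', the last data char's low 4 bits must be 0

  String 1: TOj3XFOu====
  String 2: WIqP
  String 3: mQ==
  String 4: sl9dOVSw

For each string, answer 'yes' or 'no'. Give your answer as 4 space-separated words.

Answer: no yes yes yes

Derivation:
String 1: 'TOj3XFOu====' → invalid (4 pad chars (max 2))
String 2: 'WIqP' → valid
String 3: 'mQ==' → valid
String 4: 'sl9dOVSw' → valid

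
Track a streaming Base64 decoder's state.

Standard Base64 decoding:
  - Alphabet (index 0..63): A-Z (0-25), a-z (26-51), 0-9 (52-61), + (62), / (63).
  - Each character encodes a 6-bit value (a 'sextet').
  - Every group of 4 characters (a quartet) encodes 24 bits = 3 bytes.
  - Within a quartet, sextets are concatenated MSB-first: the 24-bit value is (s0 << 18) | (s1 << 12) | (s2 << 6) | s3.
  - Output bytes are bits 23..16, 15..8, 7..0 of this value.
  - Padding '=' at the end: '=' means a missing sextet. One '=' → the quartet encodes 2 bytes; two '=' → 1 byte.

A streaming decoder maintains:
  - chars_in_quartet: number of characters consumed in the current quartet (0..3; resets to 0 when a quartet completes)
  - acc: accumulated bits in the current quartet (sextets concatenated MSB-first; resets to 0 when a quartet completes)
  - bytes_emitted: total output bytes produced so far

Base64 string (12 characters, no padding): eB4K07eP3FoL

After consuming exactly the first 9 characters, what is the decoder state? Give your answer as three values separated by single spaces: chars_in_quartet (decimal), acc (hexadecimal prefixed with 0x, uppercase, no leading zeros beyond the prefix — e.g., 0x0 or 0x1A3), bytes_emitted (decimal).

After char 0 ('e'=30): chars_in_quartet=1 acc=0x1E bytes_emitted=0
After char 1 ('B'=1): chars_in_quartet=2 acc=0x781 bytes_emitted=0
After char 2 ('4'=56): chars_in_quartet=3 acc=0x1E078 bytes_emitted=0
After char 3 ('K'=10): chars_in_quartet=4 acc=0x781E0A -> emit 78 1E 0A, reset; bytes_emitted=3
After char 4 ('0'=52): chars_in_quartet=1 acc=0x34 bytes_emitted=3
After char 5 ('7'=59): chars_in_quartet=2 acc=0xD3B bytes_emitted=3
After char 6 ('e'=30): chars_in_quartet=3 acc=0x34EDE bytes_emitted=3
After char 7 ('P'=15): chars_in_quartet=4 acc=0xD3B78F -> emit D3 B7 8F, reset; bytes_emitted=6
After char 8 ('3'=55): chars_in_quartet=1 acc=0x37 bytes_emitted=6

Answer: 1 0x37 6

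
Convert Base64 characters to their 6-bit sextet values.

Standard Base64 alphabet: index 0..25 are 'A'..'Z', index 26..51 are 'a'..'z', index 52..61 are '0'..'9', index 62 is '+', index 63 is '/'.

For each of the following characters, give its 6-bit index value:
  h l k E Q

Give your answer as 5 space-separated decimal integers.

'h': a..z range, 26 + ord('h') − ord('a') = 33
'l': a..z range, 26 + ord('l') − ord('a') = 37
'k': a..z range, 26 + ord('k') − ord('a') = 36
'E': A..Z range, ord('E') − ord('A') = 4
'Q': A..Z range, ord('Q') − ord('A') = 16

Answer: 33 37 36 4 16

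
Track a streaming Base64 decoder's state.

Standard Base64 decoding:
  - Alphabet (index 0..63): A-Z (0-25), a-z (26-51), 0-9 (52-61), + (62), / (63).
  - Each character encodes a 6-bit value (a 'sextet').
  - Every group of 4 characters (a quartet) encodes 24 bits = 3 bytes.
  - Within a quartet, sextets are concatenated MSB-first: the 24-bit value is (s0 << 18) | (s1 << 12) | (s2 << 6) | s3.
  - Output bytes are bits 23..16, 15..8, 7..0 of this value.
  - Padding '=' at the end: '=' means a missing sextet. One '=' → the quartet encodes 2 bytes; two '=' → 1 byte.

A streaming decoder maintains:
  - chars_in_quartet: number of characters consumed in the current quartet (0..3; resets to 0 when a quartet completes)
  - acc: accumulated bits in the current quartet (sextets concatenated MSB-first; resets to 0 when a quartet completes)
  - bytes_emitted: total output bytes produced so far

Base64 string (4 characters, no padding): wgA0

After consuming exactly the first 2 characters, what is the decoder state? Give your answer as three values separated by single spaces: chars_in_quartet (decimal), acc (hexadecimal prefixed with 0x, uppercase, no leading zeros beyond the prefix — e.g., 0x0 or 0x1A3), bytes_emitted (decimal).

Answer: 2 0xC20 0

Derivation:
After char 0 ('w'=48): chars_in_quartet=1 acc=0x30 bytes_emitted=0
After char 1 ('g'=32): chars_in_quartet=2 acc=0xC20 bytes_emitted=0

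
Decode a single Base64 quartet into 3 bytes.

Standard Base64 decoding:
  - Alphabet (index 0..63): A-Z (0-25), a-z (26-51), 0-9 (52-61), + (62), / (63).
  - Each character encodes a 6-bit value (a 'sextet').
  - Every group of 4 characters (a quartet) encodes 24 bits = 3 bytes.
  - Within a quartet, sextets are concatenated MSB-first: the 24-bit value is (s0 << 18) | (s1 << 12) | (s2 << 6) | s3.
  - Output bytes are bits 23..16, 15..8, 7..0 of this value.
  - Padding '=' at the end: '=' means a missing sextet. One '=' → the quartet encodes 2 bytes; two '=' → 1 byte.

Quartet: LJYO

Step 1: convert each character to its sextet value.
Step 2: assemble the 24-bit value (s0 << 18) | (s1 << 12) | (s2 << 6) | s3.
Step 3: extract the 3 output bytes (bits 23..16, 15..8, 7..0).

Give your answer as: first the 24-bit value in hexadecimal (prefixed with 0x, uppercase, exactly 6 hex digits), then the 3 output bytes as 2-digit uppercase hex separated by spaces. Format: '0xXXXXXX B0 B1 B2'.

Answer: 0x2C960E 2C 96 0E

Derivation:
Sextets: L=11, J=9, Y=24, O=14
24-bit: (11<<18) | (9<<12) | (24<<6) | 14
      = 0x2C0000 | 0x009000 | 0x000600 | 0x00000E
      = 0x2C960E
Bytes: (v>>16)&0xFF=2C, (v>>8)&0xFF=96, v&0xFF=0E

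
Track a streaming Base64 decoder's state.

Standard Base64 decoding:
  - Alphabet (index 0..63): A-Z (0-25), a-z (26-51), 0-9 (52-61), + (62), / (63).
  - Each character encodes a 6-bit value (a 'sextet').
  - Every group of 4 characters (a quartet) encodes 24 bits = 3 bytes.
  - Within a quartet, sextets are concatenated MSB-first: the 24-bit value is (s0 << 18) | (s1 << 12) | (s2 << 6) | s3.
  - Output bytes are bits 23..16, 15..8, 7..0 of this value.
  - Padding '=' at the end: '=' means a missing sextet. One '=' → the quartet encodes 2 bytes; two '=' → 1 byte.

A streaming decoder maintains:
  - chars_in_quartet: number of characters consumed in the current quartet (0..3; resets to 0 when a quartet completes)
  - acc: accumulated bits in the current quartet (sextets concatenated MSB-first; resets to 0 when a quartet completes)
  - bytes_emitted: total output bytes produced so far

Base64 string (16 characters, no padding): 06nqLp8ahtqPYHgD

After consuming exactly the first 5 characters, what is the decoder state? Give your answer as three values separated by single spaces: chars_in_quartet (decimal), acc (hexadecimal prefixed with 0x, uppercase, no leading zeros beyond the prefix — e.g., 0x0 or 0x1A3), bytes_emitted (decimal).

Answer: 1 0xB 3

Derivation:
After char 0 ('0'=52): chars_in_quartet=1 acc=0x34 bytes_emitted=0
After char 1 ('6'=58): chars_in_quartet=2 acc=0xD3A bytes_emitted=0
After char 2 ('n'=39): chars_in_quartet=3 acc=0x34EA7 bytes_emitted=0
After char 3 ('q'=42): chars_in_quartet=4 acc=0xD3A9EA -> emit D3 A9 EA, reset; bytes_emitted=3
After char 4 ('L'=11): chars_in_quartet=1 acc=0xB bytes_emitted=3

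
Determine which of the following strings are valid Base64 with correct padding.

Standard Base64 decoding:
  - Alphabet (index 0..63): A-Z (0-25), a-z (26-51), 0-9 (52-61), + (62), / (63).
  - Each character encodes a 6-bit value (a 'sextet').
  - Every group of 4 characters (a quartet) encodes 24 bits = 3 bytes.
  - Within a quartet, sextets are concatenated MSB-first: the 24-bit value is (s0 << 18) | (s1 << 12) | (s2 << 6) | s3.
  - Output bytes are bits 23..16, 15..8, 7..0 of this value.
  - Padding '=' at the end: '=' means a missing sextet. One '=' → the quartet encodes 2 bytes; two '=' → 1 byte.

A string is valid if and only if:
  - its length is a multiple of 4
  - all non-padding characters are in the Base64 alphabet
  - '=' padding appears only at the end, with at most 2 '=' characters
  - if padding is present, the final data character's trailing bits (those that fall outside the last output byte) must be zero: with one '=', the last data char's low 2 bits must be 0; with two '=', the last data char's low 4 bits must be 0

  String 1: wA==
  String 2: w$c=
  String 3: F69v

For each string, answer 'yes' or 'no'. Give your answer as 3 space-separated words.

Answer: yes no yes

Derivation:
String 1: 'wA==' → valid
String 2: 'w$c=' → invalid (bad char(s): ['$'])
String 3: 'F69v' → valid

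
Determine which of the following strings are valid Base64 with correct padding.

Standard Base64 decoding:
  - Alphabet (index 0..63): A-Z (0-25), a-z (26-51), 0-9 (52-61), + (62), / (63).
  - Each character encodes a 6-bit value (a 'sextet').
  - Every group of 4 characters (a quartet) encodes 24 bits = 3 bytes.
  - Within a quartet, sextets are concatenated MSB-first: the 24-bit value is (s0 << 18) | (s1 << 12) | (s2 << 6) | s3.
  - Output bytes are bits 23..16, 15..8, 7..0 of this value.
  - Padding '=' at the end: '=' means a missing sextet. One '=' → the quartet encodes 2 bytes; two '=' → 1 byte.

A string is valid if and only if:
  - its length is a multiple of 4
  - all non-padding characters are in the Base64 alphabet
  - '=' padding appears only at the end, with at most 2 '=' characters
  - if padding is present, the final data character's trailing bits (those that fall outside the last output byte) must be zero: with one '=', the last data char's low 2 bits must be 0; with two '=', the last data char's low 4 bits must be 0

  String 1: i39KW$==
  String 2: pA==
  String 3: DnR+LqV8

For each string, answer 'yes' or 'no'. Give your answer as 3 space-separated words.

Answer: no yes yes

Derivation:
String 1: 'i39KW$==' → invalid (bad char(s): ['$'])
String 2: 'pA==' → valid
String 3: 'DnR+LqV8' → valid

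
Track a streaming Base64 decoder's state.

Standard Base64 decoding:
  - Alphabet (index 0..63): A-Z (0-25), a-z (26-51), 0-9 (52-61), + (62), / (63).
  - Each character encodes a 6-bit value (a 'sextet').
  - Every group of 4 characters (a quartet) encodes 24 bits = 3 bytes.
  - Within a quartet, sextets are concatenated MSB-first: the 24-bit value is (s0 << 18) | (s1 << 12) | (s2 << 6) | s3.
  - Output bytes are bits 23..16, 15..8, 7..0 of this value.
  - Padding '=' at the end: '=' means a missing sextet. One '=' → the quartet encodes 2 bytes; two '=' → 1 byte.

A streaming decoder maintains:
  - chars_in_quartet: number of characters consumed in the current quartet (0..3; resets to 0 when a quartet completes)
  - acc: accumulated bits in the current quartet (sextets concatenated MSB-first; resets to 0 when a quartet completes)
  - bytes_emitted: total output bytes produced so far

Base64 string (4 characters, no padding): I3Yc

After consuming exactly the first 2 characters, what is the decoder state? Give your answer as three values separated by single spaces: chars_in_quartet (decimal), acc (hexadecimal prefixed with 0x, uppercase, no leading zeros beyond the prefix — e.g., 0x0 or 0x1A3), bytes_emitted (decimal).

Answer: 2 0x237 0

Derivation:
After char 0 ('I'=8): chars_in_quartet=1 acc=0x8 bytes_emitted=0
After char 1 ('3'=55): chars_in_quartet=2 acc=0x237 bytes_emitted=0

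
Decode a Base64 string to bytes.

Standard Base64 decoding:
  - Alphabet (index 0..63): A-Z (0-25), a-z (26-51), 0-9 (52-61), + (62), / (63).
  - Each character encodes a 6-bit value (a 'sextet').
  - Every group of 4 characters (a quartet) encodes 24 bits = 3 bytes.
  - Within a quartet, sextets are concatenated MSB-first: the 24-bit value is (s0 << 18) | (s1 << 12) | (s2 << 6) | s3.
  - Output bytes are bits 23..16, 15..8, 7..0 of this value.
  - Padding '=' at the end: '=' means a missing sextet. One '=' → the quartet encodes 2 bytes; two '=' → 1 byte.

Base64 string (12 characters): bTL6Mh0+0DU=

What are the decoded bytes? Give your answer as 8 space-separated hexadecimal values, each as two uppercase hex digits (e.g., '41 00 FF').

After char 0 ('b'=27): chars_in_quartet=1 acc=0x1B bytes_emitted=0
After char 1 ('T'=19): chars_in_quartet=2 acc=0x6D3 bytes_emitted=0
After char 2 ('L'=11): chars_in_quartet=3 acc=0x1B4CB bytes_emitted=0
After char 3 ('6'=58): chars_in_quartet=4 acc=0x6D32FA -> emit 6D 32 FA, reset; bytes_emitted=3
After char 4 ('M'=12): chars_in_quartet=1 acc=0xC bytes_emitted=3
After char 5 ('h'=33): chars_in_quartet=2 acc=0x321 bytes_emitted=3
After char 6 ('0'=52): chars_in_quartet=3 acc=0xC874 bytes_emitted=3
After char 7 ('+'=62): chars_in_quartet=4 acc=0x321D3E -> emit 32 1D 3E, reset; bytes_emitted=6
After char 8 ('0'=52): chars_in_quartet=1 acc=0x34 bytes_emitted=6
After char 9 ('D'=3): chars_in_quartet=2 acc=0xD03 bytes_emitted=6
After char 10 ('U'=20): chars_in_quartet=3 acc=0x340D4 bytes_emitted=6
Padding '=': partial quartet acc=0x340D4 -> emit D0 35; bytes_emitted=8

Answer: 6D 32 FA 32 1D 3E D0 35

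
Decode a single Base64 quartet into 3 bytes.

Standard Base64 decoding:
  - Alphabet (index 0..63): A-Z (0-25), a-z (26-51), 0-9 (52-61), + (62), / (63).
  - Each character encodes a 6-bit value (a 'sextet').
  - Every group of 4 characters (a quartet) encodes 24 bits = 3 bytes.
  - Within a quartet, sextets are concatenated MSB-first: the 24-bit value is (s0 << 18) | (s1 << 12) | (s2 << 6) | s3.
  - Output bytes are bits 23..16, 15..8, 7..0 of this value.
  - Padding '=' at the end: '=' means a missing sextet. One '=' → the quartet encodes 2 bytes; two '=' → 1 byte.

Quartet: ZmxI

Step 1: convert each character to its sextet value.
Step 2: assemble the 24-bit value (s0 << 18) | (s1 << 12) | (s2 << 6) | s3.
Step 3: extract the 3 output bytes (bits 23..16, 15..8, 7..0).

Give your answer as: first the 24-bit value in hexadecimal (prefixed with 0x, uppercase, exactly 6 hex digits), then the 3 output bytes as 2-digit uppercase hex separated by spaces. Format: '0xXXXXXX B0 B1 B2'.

Sextets: Z=25, m=38, x=49, I=8
24-bit: (25<<18) | (38<<12) | (49<<6) | 8
      = 0x640000 | 0x026000 | 0x000C40 | 0x000008
      = 0x666C48
Bytes: (v>>16)&0xFF=66, (v>>8)&0xFF=6C, v&0xFF=48

Answer: 0x666C48 66 6C 48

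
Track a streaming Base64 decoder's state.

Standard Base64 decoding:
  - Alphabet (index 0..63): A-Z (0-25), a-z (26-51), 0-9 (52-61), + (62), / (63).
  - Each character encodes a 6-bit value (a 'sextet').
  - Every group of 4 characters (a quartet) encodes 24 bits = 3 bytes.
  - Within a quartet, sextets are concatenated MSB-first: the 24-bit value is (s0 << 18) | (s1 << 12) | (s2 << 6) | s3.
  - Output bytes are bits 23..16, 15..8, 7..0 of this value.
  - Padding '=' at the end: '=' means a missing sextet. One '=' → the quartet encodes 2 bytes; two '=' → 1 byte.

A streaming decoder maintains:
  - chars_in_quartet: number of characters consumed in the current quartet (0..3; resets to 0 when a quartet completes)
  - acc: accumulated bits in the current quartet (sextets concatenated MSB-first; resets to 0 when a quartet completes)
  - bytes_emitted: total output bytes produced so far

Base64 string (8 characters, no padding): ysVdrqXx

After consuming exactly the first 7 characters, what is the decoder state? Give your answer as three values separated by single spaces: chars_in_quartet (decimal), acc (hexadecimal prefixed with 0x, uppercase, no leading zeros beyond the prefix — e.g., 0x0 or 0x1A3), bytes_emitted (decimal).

Answer: 3 0x2BA97 3

Derivation:
After char 0 ('y'=50): chars_in_quartet=1 acc=0x32 bytes_emitted=0
After char 1 ('s'=44): chars_in_quartet=2 acc=0xCAC bytes_emitted=0
After char 2 ('V'=21): chars_in_quartet=3 acc=0x32B15 bytes_emitted=0
After char 3 ('d'=29): chars_in_quartet=4 acc=0xCAC55D -> emit CA C5 5D, reset; bytes_emitted=3
After char 4 ('r'=43): chars_in_quartet=1 acc=0x2B bytes_emitted=3
After char 5 ('q'=42): chars_in_quartet=2 acc=0xAEA bytes_emitted=3
After char 6 ('X'=23): chars_in_quartet=3 acc=0x2BA97 bytes_emitted=3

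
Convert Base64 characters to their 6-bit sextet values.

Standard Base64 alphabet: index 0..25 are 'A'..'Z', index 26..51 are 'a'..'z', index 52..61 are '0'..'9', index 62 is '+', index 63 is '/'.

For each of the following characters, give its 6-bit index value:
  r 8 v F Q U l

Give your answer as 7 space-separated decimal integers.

Answer: 43 60 47 5 16 20 37

Derivation:
'r': a..z range, 26 + ord('r') − ord('a') = 43
'8': 0..9 range, 52 + ord('8') − ord('0') = 60
'v': a..z range, 26 + ord('v') − ord('a') = 47
'F': A..Z range, ord('F') − ord('A') = 5
'Q': A..Z range, ord('Q') − ord('A') = 16
'U': A..Z range, ord('U') − ord('A') = 20
'l': a..z range, 26 + ord('l') − ord('a') = 37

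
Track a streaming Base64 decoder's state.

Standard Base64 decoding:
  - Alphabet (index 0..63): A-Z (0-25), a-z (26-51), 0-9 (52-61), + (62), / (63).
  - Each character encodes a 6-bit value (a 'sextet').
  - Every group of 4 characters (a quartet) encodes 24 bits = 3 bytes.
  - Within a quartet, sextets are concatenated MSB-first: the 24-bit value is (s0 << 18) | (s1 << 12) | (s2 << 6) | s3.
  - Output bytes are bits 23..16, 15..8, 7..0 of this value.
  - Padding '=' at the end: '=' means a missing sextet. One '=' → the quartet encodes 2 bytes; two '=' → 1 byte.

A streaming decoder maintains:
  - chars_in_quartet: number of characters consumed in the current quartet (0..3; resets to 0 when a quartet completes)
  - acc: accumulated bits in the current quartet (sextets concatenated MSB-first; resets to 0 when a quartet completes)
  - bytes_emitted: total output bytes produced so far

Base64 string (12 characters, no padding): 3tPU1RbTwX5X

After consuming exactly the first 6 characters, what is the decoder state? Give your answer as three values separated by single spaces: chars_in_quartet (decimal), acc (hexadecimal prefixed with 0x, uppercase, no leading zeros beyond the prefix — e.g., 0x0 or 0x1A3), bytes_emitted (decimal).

After char 0 ('3'=55): chars_in_quartet=1 acc=0x37 bytes_emitted=0
After char 1 ('t'=45): chars_in_quartet=2 acc=0xDED bytes_emitted=0
After char 2 ('P'=15): chars_in_quartet=3 acc=0x37B4F bytes_emitted=0
After char 3 ('U'=20): chars_in_quartet=4 acc=0xDED3D4 -> emit DE D3 D4, reset; bytes_emitted=3
After char 4 ('1'=53): chars_in_quartet=1 acc=0x35 bytes_emitted=3
After char 5 ('R'=17): chars_in_quartet=2 acc=0xD51 bytes_emitted=3

Answer: 2 0xD51 3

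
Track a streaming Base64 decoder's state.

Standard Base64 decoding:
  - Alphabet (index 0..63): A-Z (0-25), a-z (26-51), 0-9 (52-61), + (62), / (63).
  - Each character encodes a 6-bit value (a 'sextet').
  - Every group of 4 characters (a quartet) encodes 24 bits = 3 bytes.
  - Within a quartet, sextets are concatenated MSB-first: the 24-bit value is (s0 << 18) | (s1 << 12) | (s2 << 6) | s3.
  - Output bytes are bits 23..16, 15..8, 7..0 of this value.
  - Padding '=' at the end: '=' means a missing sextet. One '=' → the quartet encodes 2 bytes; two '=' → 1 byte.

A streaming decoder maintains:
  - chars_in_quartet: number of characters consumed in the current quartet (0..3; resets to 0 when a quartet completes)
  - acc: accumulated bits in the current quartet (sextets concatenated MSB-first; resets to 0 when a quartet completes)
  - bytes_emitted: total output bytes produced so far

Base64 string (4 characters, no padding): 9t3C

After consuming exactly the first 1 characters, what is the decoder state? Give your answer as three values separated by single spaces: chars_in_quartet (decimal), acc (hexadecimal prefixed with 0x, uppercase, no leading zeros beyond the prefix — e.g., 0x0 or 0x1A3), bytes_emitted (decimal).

After char 0 ('9'=61): chars_in_quartet=1 acc=0x3D bytes_emitted=0

Answer: 1 0x3D 0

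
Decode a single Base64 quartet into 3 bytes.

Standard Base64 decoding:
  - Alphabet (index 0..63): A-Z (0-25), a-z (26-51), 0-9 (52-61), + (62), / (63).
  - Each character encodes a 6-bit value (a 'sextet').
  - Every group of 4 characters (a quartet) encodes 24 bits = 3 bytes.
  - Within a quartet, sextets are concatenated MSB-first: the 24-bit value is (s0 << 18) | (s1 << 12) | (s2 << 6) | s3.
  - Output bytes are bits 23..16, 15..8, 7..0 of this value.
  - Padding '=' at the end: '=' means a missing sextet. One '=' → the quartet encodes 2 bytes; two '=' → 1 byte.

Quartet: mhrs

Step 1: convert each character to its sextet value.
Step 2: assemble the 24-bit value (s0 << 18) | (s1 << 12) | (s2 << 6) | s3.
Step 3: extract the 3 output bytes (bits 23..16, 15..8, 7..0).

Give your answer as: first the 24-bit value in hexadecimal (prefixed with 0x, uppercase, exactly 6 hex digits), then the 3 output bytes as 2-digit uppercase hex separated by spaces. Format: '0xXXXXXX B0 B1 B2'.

Sextets: m=38, h=33, r=43, s=44
24-bit: (38<<18) | (33<<12) | (43<<6) | 44
      = 0x980000 | 0x021000 | 0x000AC0 | 0x00002C
      = 0x9A1AEC
Bytes: (v>>16)&0xFF=9A, (v>>8)&0xFF=1A, v&0xFF=EC

Answer: 0x9A1AEC 9A 1A EC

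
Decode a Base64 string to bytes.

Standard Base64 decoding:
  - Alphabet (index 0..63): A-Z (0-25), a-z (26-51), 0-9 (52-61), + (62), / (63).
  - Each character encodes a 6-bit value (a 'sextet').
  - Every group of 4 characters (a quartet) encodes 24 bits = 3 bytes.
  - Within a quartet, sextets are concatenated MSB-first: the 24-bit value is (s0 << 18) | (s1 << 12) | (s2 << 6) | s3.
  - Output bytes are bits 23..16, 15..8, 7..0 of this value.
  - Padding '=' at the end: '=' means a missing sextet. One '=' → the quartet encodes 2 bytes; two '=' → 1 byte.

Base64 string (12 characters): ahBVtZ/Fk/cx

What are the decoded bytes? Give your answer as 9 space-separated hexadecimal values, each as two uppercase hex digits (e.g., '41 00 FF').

After char 0 ('a'=26): chars_in_quartet=1 acc=0x1A bytes_emitted=0
After char 1 ('h'=33): chars_in_quartet=2 acc=0x6A1 bytes_emitted=0
After char 2 ('B'=1): chars_in_quartet=3 acc=0x1A841 bytes_emitted=0
After char 3 ('V'=21): chars_in_quartet=4 acc=0x6A1055 -> emit 6A 10 55, reset; bytes_emitted=3
After char 4 ('t'=45): chars_in_quartet=1 acc=0x2D bytes_emitted=3
After char 5 ('Z'=25): chars_in_quartet=2 acc=0xB59 bytes_emitted=3
After char 6 ('/'=63): chars_in_quartet=3 acc=0x2D67F bytes_emitted=3
After char 7 ('F'=5): chars_in_quartet=4 acc=0xB59FC5 -> emit B5 9F C5, reset; bytes_emitted=6
After char 8 ('k'=36): chars_in_quartet=1 acc=0x24 bytes_emitted=6
After char 9 ('/'=63): chars_in_quartet=2 acc=0x93F bytes_emitted=6
After char 10 ('c'=28): chars_in_quartet=3 acc=0x24FDC bytes_emitted=6
After char 11 ('x'=49): chars_in_quartet=4 acc=0x93F731 -> emit 93 F7 31, reset; bytes_emitted=9

Answer: 6A 10 55 B5 9F C5 93 F7 31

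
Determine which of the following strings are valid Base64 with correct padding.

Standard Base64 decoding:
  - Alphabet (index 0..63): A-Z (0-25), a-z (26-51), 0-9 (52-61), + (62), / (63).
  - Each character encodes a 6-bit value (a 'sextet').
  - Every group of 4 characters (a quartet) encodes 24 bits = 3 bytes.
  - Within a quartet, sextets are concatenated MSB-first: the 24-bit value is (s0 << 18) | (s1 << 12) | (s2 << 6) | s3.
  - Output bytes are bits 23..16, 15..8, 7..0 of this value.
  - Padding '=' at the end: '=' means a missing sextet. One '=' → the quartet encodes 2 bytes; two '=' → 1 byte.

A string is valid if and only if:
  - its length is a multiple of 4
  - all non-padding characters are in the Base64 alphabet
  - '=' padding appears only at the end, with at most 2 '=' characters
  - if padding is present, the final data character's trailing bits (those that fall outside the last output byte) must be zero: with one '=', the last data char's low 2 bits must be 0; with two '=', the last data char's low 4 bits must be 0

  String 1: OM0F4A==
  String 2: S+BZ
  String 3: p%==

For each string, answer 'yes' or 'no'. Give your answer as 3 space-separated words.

String 1: 'OM0F4A==' → valid
String 2: 'S+BZ' → valid
String 3: 'p%==' → invalid (bad char(s): ['%'])

Answer: yes yes no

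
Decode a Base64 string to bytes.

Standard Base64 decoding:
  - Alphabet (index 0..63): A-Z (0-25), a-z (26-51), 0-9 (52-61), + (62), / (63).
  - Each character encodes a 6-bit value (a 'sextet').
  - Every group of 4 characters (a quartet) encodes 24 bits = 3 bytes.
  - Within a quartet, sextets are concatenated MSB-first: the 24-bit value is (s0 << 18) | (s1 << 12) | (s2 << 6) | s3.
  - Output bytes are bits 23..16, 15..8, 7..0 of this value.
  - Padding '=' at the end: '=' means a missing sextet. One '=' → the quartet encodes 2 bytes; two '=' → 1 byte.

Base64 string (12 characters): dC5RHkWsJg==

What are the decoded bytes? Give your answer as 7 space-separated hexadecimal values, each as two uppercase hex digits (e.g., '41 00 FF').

After char 0 ('d'=29): chars_in_quartet=1 acc=0x1D bytes_emitted=0
After char 1 ('C'=2): chars_in_quartet=2 acc=0x742 bytes_emitted=0
After char 2 ('5'=57): chars_in_quartet=3 acc=0x1D0B9 bytes_emitted=0
After char 3 ('R'=17): chars_in_quartet=4 acc=0x742E51 -> emit 74 2E 51, reset; bytes_emitted=3
After char 4 ('H'=7): chars_in_quartet=1 acc=0x7 bytes_emitted=3
After char 5 ('k'=36): chars_in_quartet=2 acc=0x1E4 bytes_emitted=3
After char 6 ('W'=22): chars_in_quartet=3 acc=0x7916 bytes_emitted=3
After char 7 ('s'=44): chars_in_quartet=4 acc=0x1E45AC -> emit 1E 45 AC, reset; bytes_emitted=6
After char 8 ('J'=9): chars_in_quartet=1 acc=0x9 bytes_emitted=6
After char 9 ('g'=32): chars_in_quartet=2 acc=0x260 bytes_emitted=6
Padding '==': partial quartet acc=0x260 -> emit 26; bytes_emitted=7

Answer: 74 2E 51 1E 45 AC 26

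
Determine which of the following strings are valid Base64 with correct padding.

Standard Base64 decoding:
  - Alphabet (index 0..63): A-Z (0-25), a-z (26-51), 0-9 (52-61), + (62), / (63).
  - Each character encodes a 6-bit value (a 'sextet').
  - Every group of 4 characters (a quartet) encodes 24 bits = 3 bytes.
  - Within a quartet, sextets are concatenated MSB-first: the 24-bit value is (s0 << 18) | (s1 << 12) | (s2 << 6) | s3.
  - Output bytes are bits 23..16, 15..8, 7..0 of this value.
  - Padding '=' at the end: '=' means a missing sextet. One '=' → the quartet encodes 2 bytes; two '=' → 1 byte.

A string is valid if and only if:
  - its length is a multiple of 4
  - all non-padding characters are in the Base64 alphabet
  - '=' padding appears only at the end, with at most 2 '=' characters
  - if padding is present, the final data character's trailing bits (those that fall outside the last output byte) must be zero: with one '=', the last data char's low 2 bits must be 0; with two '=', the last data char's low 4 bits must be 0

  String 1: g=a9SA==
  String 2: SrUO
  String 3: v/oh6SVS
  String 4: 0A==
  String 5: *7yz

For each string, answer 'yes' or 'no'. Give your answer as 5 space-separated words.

String 1: 'g=a9SA==' → invalid (bad char(s): ['=']; '=' in middle)
String 2: 'SrUO' → valid
String 3: 'v/oh6SVS' → valid
String 4: '0A==' → valid
String 5: '*7yz' → invalid (bad char(s): ['*'])

Answer: no yes yes yes no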